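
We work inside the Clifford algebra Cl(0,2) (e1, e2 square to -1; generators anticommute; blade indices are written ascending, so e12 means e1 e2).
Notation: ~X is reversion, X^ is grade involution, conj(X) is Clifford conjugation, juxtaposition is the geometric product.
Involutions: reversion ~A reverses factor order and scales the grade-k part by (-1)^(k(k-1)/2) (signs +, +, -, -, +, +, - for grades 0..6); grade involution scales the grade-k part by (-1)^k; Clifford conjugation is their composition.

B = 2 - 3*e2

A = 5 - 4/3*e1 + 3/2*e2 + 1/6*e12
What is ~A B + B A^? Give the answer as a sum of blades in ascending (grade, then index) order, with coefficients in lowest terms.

first term: 29/2 - 19/6*e1 - 12*e2 + 11/3*e12
second term: 11/2 + 13/6*e1 - 18*e2 + 13/3*e12
Answer: 20 - e1 - 30*e2 + 8*e12


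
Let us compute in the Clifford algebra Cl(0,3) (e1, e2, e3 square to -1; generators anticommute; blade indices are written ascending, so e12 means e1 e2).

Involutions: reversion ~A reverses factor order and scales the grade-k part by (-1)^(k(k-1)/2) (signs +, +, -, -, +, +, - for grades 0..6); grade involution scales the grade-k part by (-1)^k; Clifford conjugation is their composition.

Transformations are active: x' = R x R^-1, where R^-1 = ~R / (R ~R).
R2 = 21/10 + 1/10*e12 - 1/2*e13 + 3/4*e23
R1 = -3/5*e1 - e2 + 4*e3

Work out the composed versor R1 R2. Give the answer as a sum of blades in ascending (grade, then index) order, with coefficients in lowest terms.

Distribute over the terms of R1 (each basis-blade product reordered to ascending indices, repeated generators contracted through their squares):
(-3/5*e1) R2 = -63/50*e1 + 3/50*e2 - 3/10*e3 - 9/20*e123
(-e2) R2 = -1/10*e1 - 21/10*e2 + 3/4*e3 - 1/2*e123
(4*e3) R2 = -2*e1 + 3*e2 + 42/5*e3 + 2/5*e123
Summing the partial products and collecting blades:
Answer: -84/25*e1 + 24/25*e2 + 177/20*e3 - 11/20*e123


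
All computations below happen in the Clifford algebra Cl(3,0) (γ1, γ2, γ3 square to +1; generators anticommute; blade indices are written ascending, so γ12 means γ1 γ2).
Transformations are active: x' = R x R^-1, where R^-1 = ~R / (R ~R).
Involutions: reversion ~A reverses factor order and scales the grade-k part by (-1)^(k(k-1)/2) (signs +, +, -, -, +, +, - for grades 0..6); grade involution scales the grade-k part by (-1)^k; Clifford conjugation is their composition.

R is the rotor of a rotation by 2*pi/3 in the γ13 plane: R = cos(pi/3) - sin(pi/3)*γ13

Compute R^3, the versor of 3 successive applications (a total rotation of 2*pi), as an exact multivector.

The rotor phase is half the rotation angle and phases add under composition, so 3 steps in the γ13 plane accumulate phase 3*(pi/3) = pi: R^3 = cos(pi) - sin(pi)*γ13.
cos(pi) = -1 and sin(pi) = 0, so R^3 = -1. The total rotation 2*pi is 1 full turn, so every vector returns to itself, yet the rotor is -1, on the OTHER sheet of the double cover (an odd number of 2*pi turns).
Answer: -1


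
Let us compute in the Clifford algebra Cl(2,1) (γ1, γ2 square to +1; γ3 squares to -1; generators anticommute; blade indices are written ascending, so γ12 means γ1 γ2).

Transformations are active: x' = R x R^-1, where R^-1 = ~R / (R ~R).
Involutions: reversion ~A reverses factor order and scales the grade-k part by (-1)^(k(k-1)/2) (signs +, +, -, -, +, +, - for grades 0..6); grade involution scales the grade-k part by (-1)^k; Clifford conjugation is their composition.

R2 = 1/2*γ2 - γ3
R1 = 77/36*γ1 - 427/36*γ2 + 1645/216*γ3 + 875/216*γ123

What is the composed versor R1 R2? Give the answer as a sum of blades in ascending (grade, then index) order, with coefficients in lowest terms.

Distribute over the terms of R2 (each basis-blade product reordered to ascending indices, repeated generators contracted through their squares):
R1 (1/2*γ2) = -427/72 + 77/72*γ12 - 875/432*γ13 - 1645/432*γ23
R1 (-γ3) = 1645/216 + 875/216*γ12 - 77/36*γ13 + 427/36*γ23
Summing the partial products and collecting blades:
Answer: 91/54 + 553/108*γ12 - 1799/432*γ13 + 3479/432*γ23


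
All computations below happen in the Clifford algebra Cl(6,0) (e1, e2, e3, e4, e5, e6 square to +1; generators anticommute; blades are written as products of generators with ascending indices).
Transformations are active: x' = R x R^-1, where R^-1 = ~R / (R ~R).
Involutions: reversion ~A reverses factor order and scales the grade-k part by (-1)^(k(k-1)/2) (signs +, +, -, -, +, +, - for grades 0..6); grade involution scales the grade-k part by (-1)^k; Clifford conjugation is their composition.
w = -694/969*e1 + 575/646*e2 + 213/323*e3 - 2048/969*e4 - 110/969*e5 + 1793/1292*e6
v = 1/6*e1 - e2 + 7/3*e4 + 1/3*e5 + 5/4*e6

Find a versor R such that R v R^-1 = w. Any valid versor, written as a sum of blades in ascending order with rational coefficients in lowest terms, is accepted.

The midline construction: v and w both square to 391/48, so reflecting in their sum -355/646*e1 - 71/646*e2 + 213/323*e3 + 71/323*e4 + 71/323*e5 + 852/323*e6 exchanges them.
Answer: -355/646*e1 - 71/646*e2 + 213/323*e3 + 71/323*e4 + 71/323*e5 + 852/323*e6


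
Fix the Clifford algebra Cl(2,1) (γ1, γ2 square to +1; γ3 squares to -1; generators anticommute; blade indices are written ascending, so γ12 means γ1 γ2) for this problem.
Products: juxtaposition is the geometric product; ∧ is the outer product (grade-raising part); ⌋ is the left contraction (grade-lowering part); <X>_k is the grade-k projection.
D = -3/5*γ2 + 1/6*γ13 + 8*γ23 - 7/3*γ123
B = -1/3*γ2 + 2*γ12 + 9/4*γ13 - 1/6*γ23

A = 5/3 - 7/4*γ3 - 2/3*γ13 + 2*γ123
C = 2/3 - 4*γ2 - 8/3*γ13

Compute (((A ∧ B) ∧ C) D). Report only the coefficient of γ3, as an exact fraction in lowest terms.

step 1: -5/9*γ2 + 10/3*γ12 + 15/4*γ13 - 31/36*γ23 - 67/18*γ123
step 2: -10/27*γ2 + 20/9*γ12 + 5/2*γ13 - 31/54*γ23 + 298/27*γ123
step 3: -9625/324 + 14305/162*γ1 + 647/162*γ2 + 169/90*γ3 + 6511/324*γ12 + 9532/405*γ13 - 10/27*γ23 + 253/162*γ123
Answer: 169/90


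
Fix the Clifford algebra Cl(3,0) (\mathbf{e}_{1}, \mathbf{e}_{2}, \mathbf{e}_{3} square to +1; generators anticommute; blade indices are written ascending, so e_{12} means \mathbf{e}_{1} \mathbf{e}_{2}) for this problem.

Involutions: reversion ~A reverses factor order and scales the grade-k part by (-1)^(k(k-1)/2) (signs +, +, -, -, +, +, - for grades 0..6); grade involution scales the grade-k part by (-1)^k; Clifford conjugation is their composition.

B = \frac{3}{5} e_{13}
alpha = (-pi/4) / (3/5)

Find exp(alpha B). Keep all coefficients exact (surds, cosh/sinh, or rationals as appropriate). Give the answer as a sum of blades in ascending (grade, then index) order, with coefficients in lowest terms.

B^2 = (\frac{3}{5})^2*(e_{13})^2 = \frac{9}{25}*(-1) = -\frac{9}{25} (a basis 2-blade squares to minus the product of its generators' squares).
B^2 = -\frac{9}{25} — B^2 < 0, so the exponential closes trigonometrically: l = \frac{3}{5}, alpha*l = - \frac{\pi}{4}, so exp(alpha B) = cos(- \frac{\pi}{4}) + (sin(- \frac{\pi}{4})/(\frac{3}{5}))*B = \frac{\sqrt{2}}{2} + (- \frac{5 \sqrt{2}}{6})*B.
Answer: \frac{\sqrt{2}}{2} - \frac{\sqrt{2}}{2} e_{13}


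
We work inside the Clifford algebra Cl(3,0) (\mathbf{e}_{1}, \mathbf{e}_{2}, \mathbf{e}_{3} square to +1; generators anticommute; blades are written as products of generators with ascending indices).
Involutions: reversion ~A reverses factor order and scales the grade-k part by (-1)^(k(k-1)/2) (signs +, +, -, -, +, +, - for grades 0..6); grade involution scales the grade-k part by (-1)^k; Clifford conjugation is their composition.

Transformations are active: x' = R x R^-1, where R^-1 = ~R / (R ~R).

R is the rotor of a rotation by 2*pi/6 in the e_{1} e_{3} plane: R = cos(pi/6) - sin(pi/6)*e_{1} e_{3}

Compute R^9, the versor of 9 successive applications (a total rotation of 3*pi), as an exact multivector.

Rotor phase runs at HALF the rotation angle; powers of one rotor simply add phase, so after 9 steps in e_{1} e_{3} the phase is 9*pi/6 = \frac{3 \pi}{2} and R^9 = cos(\frac{3 \pi}{2}) - sin(\frac{3 \pi}{2})*e_{1} e_{3}.
cos(\frac{3 \pi}{2}) = 0 and sin(\frac{3 \pi}{2}) = -1, so R^9 = e_{1} e_{3}. The net rotation is 1*pi (after discarding 1 full turn, each of which contributes a factor -1 to the rotor); the rotor keeps the half-angle phase exactly.
Answer: e_{1} e_{3}


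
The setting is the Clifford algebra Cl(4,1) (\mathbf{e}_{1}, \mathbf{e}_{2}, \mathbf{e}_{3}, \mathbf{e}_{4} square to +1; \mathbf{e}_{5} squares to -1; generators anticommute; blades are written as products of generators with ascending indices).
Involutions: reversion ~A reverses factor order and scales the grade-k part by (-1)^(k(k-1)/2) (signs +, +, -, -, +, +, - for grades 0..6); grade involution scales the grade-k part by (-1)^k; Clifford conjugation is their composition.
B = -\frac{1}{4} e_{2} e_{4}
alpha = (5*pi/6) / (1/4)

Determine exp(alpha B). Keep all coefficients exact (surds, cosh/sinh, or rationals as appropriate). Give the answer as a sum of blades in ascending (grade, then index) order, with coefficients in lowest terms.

B^2 = (-\frac{1}{4})^2*(e_{2} e_{4})^2 = \frac{1}{16}*(-1) = -\frac{1}{16} (a basis 2-blade squares to minus the product of its generators' squares).
B^2 = -\frac{1}{16} — B^2 < 0, so the exponential closes trigonometrically: l = \frac{1}{4}, alpha*l = \frac{5 \pi}{6}, so exp(alpha B) = cos(\frac{5 \pi}{6}) + (sin(\frac{5 \pi}{6})/(\frac{1}{4}))*B = - \frac{\sqrt{3}}{2} + (2)*B.
Answer: - \frac{\sqrt{3}}{2} - \frac{1}{2} e_{2} e_{4}


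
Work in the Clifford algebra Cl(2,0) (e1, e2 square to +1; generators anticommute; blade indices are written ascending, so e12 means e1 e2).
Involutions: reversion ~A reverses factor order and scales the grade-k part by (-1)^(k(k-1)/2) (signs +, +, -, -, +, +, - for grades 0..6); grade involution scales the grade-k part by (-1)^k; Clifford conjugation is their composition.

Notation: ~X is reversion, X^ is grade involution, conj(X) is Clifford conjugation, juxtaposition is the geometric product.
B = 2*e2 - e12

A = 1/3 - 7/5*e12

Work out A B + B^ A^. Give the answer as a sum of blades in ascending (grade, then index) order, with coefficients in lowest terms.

first term: -7/5 - 14/5*e1 + 2/3*e2 - 1/3*e12
second term: -7/5 - 14/5*e1 - 2/3*e2 - 1/3*e12
Answer: -14/5 - 28/5*e1 - 2/3*e12


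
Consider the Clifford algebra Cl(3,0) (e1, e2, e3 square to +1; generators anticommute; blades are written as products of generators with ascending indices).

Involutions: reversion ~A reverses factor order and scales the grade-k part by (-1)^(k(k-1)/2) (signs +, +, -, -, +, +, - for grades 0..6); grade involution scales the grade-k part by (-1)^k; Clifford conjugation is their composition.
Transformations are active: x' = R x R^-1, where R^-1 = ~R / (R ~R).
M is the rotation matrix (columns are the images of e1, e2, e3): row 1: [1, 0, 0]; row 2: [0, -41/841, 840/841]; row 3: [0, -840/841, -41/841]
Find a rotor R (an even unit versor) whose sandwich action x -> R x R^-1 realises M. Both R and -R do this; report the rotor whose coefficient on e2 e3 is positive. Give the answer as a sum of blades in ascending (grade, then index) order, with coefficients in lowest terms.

Method: write R = a + b12*e1 e2 + b13*e1 e3 + b23*e2 e3 with a^2 + b12^2 + b13^2 + b23^2 = 1 (so R^-1 = ~R). Expanding the columns R e_j ~R gives tr M = 4a^2 - 1 and, from the antisymmetric part, M21 - M12 = -4a*b12, M13 - M31 = 4a*b13, M32 - M23 = -4a*b23.
Here tr M = 759/841, so a^2 = (1 + tr M)/4 = 400/841 and a = ±20/29. Taking a = 20/29: M21 - M12 = 0, M13 - M31 = 0, M32 - M23 = -1680/841, giving b12 = 0, b13 = 0, b23 = 21/29, i.e. R = 20/29 + 21/29*e2 e3.
Its e2 e3 coefficient is already positive.
Answer: 20/29 + 21/29*e2 e3. Uniqueness: Spin(3) -> SO(3) maps R and -R to the same rotation of trace 759/841; fixing the sign of the e2 e3 coefficient removes the ambiguity.


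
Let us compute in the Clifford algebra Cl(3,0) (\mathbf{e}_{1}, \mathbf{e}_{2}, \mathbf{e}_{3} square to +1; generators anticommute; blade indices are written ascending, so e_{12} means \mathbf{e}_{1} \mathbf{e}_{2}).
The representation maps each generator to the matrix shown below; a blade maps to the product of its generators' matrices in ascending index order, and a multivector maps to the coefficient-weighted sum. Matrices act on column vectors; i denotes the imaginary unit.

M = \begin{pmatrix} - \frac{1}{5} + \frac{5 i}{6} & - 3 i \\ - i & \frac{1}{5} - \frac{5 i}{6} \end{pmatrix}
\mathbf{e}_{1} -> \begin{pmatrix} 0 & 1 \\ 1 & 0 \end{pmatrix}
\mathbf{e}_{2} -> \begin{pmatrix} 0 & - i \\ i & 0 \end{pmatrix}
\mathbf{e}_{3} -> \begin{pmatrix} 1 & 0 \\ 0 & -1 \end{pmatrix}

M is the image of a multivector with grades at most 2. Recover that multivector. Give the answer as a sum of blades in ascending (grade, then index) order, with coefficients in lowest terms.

Method: 1, rho(e_{1}), rho(e_{2}), rho(e_{3}) form a trace-orthogonal basis of the 2x2 complex matrices (tr(X Y) = 2 if X = Y, else 0), so M = m0*1 + m1*rho(e_{1}) + m2*rho(e_{2}) + m3*rho(e_{3}) with m0 = tr(M)/2 = 0, m1 = tr(M rho(e_{1}))/2 = - 2 i, m2 = tr(M rho(e_{2}))/2 = 1, m3 = tr(M rho(e_{3}))/2 = - \frac{1}{5} + \frac{5 i}{6}.
Multiplying table entries, the bivector images are rho(e_{12}) = i*rho(e_{3}), rho(e_{13}) = -i*rho(e_{2}), rho(e_{23}) = i*rho(e_{1}); with real blade coefficients the real parts of m0..m3 are the coefficients of 1, e_{1}, e_{2}, e_{3} and the imaginary parts give the bivectors (e_{23}: Im m1, e_{13}: -Im m2, e_{12}: Im m3).
Answer: e_{2} - \frac{1}{5} e_{3} + \frac{5}{6} e_{12} - 2 e_{23}


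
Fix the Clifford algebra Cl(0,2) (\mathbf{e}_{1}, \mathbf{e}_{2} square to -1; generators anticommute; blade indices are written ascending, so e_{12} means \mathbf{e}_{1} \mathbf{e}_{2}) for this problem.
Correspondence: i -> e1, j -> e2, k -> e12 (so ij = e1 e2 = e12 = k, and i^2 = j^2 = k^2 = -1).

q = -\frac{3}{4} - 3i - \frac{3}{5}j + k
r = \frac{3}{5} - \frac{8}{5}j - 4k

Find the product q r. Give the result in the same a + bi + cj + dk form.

In blades: q = -\frac{3}{4} - 3 e_{1} - \frac{3}{5} e_{2} + e_{12}, r = \frac{3}{5} - \frac{8}{5} e_{2} - 4 e_{12}.
Distribute q over r term by term (generator squares from the signature, products reordered to ascending indices): (-\frac{3}{4})*r = -\frac{9}{20} + \frac{6}{5} e_{2} + 3 e_{12}; (-3 e_{1})*r = -\frac{9}{5} e_{1} - 12 e_{2} + \frac{24}{5} e_{12}; (-\frac{3}{5} e_{2})*r = -\frac{24}{25} + \frac{12}{5} e_{1} - \frac{9}{25} e_{2}; (e_{12})*r = 4 + \frac{8}{5} e_{1} + \frac{3}{5} e_{12}.
Sum: \frac{259}{100} + \frac{11}{5} e_{1} - \frac{279}{25} e_{2} + \frac{42}{5} e_{12}; translating back through the correspondence:
Answer: \frac{259}{100} + \frac{11}{5}i - \frac{279}{25}j + \frac{42}{5}k


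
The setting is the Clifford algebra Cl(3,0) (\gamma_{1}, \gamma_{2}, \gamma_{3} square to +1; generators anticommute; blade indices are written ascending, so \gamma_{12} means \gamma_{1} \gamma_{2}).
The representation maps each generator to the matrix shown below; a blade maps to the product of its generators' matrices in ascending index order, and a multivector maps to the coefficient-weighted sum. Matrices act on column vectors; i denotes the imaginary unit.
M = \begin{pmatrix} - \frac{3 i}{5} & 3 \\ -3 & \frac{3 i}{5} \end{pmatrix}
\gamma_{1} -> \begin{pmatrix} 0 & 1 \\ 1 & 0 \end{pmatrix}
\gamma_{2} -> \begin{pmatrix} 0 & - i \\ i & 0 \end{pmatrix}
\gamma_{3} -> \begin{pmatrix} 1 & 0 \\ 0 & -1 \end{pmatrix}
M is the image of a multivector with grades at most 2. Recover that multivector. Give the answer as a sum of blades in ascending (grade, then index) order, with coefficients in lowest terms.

Method: 1, rho(\gamma_{1}), rho(\gamma_{2}), rho(\gamma_{3}) form a trace-orthogonal basis of the 2x2 complex matrices (tr(X Y) = 2 if X = Y, else 0), so M = m0*1 + m1*rho(\gamma_{1}) + m2*rho(\gamma_{2}) + m3*rho(\gamma_{3}) with m0 = tr(M)/2 = 0, m1 = tr(M rho(\gamma_{1}))/2 = 0, m2 = tr(M rho(\gamma_{2}))/2 = 3 i, m3 = tr(M rho(\gamma_{3}))/2 = - \frac{3 i}{5}.
Multiplying table entries, the bivector images are rho(\gamma_{12}) = i*rho(\gamma_{3}), rho(\gamma_{13}) = -i*rho(\gamma_{2}), rho(\gamma_{23}) = i*rho(\gamma_{1}); with real blade coefficients the real parts of m0..m3 are the coefficients of 1, \gamma_{1}, \gamma_{2}, \gamma_{3} and the imaginary parts give the bivectors (\gamma_{23}: Im m1, \gamma_{13}: -Im m2, \gamma_{12}: Im m3).
Answer: -\frac{3}{5} \gamma_{12} - 3 \gamma_{13}


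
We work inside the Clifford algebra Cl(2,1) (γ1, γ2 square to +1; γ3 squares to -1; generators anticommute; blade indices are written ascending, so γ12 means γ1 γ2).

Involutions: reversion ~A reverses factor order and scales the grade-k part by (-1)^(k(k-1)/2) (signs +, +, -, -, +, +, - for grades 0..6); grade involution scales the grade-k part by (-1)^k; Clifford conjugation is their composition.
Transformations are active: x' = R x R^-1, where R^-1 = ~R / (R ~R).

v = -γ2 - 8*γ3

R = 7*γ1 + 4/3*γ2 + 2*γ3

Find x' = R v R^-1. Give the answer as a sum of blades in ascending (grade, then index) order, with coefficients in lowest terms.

~R = 7*γ1 + 4/3*γ2 + 2*γ3, and R ~R = 421/9, so R^-1 = ~R / (421/9).
R v = 44/3 - 7*γ12 - 56*γ13 - 26/3*γ23
Answer: 1848/421*γ1 + 773/421*γ2 + 3896/421*γ3


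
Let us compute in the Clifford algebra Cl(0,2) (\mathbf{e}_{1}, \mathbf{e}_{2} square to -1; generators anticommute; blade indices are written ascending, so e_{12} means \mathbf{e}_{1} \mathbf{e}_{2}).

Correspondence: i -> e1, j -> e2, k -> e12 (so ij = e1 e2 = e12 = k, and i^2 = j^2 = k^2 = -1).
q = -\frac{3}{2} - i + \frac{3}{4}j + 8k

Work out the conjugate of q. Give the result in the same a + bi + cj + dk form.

In blades: q = -\frac{3}{2} - e_{1} + \frac{3}{4} e_{2} + 8 e_{12}.
Conjugation here is Clifford conjugation: the scalar is fixed and the grade-1 and grade-2 blades all flip sign, giving -\frac{3}{2} + e_{1} - \frac{3}{4} e_{2} - 8 e_{12}; translating back:
Answer: -\frac{3}{2} + i - \frac{3}{4}j - 8k


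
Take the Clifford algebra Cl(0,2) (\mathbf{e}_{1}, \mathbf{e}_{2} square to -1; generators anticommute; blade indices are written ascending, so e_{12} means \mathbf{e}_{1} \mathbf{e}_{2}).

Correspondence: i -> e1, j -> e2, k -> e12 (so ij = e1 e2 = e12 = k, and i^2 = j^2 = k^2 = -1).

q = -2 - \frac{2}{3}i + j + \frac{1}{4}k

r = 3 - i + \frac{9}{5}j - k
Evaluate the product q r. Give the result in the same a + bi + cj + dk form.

In blades: q = -2 - \frac{2}{3} e_{1} + e_{2} + \frac{1}{4} e_{12}, r = 3 - e_{1} + \frac{9}{5} e_{2} - e_{12}.
Distribute q over r term by term (generator squares from the signature, products reordered to ascending indices): (-2)*r = -6 + 2 e_{1} - \frac{18}{5} e_{2} + 2 e_{12}; (-\frac{2}{3} e_{1})*r = -\frac{2}{3} - 2 e_{1} - \frac{2}{3} e_{2} - \frac{6}{5} e_{12}; (e_{2})*r = -\frac{9}{5} - e_{1} + 3 e_{2} + e_{12}; (\frac{1}{4} e_{12})*r = \frac{1}{4} - \frac{9}{20} e_{1} - \frac{1}{4} e_{2} + \frac{3}{4} e_{12}.
Sum: -\frac{493}{60} - \frac{29}{20} e_{1} - \frac{91}{60} e_{2} + \frac{51}{20} e_{12}; translating back through the correspondence:
Answer: -\frac{493}{60} - \frac{29}{20}i - \frac{91}{60}j + \frac{51}{20}k


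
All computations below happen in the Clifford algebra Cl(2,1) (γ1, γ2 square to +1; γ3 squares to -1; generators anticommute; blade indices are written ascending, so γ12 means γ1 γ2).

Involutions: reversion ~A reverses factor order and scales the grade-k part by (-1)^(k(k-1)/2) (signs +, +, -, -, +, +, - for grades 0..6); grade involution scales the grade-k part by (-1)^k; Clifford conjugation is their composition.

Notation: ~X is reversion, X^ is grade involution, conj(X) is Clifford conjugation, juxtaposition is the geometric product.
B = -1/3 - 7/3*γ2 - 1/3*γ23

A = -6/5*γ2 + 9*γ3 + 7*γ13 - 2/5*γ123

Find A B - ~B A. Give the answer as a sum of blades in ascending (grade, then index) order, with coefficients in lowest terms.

first term: 14/5 + 2/15*γ1 - 13/5*γ2 - 13/5*γ3 - 7/3*γ12 - 49/15*γ13 + 21*γ23 + 247/15*γ123
second term: 14/5 - 2/15*γ1 - 13/5*γ2 - 13/5*γ3 - 7/3*γ12 - 49/15*γ13 - 21*γ23 + 247/15*γ123
Answer: 4/15*γ1 + 42*γ23


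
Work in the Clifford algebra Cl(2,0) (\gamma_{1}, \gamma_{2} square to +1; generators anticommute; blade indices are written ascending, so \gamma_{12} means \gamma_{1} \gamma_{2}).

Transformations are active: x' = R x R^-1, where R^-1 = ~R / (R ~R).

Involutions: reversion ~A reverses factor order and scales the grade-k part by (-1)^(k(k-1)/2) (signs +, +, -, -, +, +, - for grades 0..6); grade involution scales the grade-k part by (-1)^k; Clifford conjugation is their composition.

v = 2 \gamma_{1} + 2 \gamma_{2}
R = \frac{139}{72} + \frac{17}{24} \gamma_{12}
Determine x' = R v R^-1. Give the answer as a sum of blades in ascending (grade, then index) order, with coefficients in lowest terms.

~R = \frac{139}{72} - \frac{17}{24} \gamma_{12}, and R ~R = \frac{10961}{2592}, so R^-1 = ~R / (\frac{10961}{2592}).
R v = \frac{95}{18} \gamma_{1} + \frac{22}{9} \gamma_{2}
Answer: \frac{30898}{10961} \gamma_{1} + \frac{2542}{10961} \gamma_{2}


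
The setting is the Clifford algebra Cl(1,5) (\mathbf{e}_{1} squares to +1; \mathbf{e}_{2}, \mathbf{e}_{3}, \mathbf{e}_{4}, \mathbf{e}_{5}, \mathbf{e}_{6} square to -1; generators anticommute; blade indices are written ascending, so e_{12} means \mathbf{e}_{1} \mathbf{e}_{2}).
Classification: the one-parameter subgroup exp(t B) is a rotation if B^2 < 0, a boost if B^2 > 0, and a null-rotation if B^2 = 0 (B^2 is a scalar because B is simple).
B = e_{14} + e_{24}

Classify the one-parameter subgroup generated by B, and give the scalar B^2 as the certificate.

B^2 term by term: the squares give (1)^2*(e_{14})^2 + (1)^2*(e_{24})^2 = 1*(+1) + 1*(-1) = 0 (each basis 2-blade squares to minus the product of its generators' squares); cross terms between blades sharing an index anticommute and cancel. So B^2 = 0.
Answer: null-rotation, certificate B^2 = 0. The invariant at work: B^2 = 0 is unchanged by conjugation, hence its sign classifies the subgroup whatever basis B is written in.


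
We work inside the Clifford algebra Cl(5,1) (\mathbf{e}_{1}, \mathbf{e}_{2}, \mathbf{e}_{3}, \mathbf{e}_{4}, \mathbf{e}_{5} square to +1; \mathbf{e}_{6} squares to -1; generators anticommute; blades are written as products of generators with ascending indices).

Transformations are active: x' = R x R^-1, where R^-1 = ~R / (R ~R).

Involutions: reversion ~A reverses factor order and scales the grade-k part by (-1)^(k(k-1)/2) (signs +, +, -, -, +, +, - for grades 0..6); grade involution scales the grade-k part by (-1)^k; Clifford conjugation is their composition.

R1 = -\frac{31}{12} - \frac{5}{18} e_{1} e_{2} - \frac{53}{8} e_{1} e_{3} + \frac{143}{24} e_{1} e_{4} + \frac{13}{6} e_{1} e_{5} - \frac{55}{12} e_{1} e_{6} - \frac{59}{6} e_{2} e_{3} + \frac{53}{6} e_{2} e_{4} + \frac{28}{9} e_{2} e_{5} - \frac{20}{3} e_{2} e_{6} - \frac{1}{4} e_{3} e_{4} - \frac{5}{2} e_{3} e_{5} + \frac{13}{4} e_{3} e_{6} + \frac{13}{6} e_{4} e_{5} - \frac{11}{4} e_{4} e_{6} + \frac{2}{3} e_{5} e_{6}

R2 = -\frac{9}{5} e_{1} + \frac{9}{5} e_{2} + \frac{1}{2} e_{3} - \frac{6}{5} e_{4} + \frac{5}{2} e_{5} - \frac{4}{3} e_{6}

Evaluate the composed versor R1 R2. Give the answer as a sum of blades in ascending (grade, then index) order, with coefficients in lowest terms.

Distribute over the terms of R2 (each basis-blade product reordered to ascending indices, repeated generators contracted through their squares):
R1 (-\frac{9}{5} e_{1}) = \frac{93}{20} e_{1} - \frac{1}{2} e_{2} - \frac{477}{40} e_{3} + \frac{429}{40} e_{4} + \frac{39}{10} e_{5} - \frac{33}{4} e_{6} + \frac{177}{10} e_{1} e_{2} e_{3} - \frac{159}{10} e_{1} e_{2} e_{4} - \frac{28}{5} e_{1} e_{2} e_{5} + 12 e_{1} e_{2} e_{6} + \frac{9}{20} e_{1} e_{3} e_{4} + \frac{9}{2} e_{1} e_{3} e_{5} - \frac{117}{20} e_{1} e_{3} e_{6} - \frac{39}{10} e_{1} e_{4} e_{5} + \frac{99}{20} e_{1} e_{4} e_{6} - \frac{6}{5} e_{1} e_{5} e_{6}
R1 (\frac{9}{5} e_{2}) = -\frac{1}{2} e_{1} - \frac{93}{20} e_{2} + \frac{177}{10} e_{3} - \frac{159}{10} e_{4} - \frac{28}{5} e_{5} + 12 e_{6} + \frac{477}{40} e_{1} e_{2} e_{3} - \frac{429}{40} e_{1} e_{2} e_{4} - \frac{39}{10} e_{1} e_{2} e_{5} + \frac{33}{4} e_{1} e_{2} e_{6} - \frac{9}{20} e_{2} e_{3} e_{4} - \frac{9}{2} e_{2} e_{3} e_{5} + \frac{117}{20} e_{2} e_{3} e_{6} + \frac{39}{10} e_{2} e_{4} e_{5} - \frac{99}{20} e_{2} e_{4} e_{6} + \frac{6}{5} e_{2} e_{5} e_{6}
R1 (\frac{1}{2} e_{3}) = -\frac{53}{16} e_{1} - \frac{59}{12} e_{2} - \frac{31}{24} e_{3} + \frac{1}{8} e_{4} + \frac{5}{4} e_{5} - \frac{13}{8} e_{6} - \frac{5}{36} e_{1} e_{2} e_{3} - \frac{143}{48} e_{1} e_{3} e_{4} - \frac{13}{12} e_{1} e_{3} e_{5} + \frac{55}{24} e_{1} e_{3} e_{6} - \frac{53}{12} e_{2} e_{3} e_{4} - \frac{14}{9} e_{2} e_{3} e_{5} + \frac{10}{3} e_{2} e_{3} e_{6} + \frac{13}{12} e_{3} e_{4} e_{5} - \frac{11}{8} e_{3} e_{4} e_{6} + \frac{1}{3} e_{3} e_{5} e_{6}
R1 (-\frac{6}{5} e_{4}) = -\frac{143}{20} e_{1} - \frac{53}{5} e_{2} + \frac{3}{10} e_{3} + \frac{31}{10} e_{4} + \frac{13}{5} e_{5} - \frac{33}{10} e_{6} + \frac{1}{3} e_{1} e_{2} e_{4} + \frac{159}{20} e_{1} e_{3} e_{4} + \frac{13}{5} e_{1} e_{4} e_{5} - \frac{11}{2} e_{1} e_{4} e_{6} + \frac{59}{5} e_{2} e_{3} e_{4} + \frac{56}{15} e_{2} e_{4} e_{5} - 8 e_{2} e_{4} e_{6} - 3 e_{3} e_{4} e_{5} + \frac{39}{10} e_{3} e_{4} e_{6} - \frac{4}{5} e_{4} e_{5} e_{6}
R1 (\frac{5}{2} e_{5}) = \frac{65}{12} e_{1} + \frac{70}{9} e_{2} - \frac{25}{4} e_{3} + \frac{65}{12} e_{4} - \frac{155}{24} e_{5} - \frac{5}{3} e_{6} - \frac{25}{36} e_{1} e_{2} e_{5} - \frac{265}{16} e_{1} e_{3} e_{5} + \frac{715}{48} e_{1} e_{4} e_{5} + \frac{275}{24} e_{1} e_{5} e_{6} - \frac{295}{12} e_{2} e_{3} e_{5} + \frac{265}{12} e_{2} e_{4} e_{5} + \frac{50}{3} e_{2} e_{5} e_{6} - \frac{5}{8} e_{3} e_{4} e_{5} - \frac{65}{8} e_{3} e_{5} e_{6} + \frac{55}{8} e_{4} e_{5} e_{6}
R1 (-\frac{4}{3} e_{6}) = -\frac{55}{9} e_{1} - \frac{80}{9} e_{2} + \frac{13}{3} e_{3} - \frac{11}{3} e_{4} + \frac{8}{9} e_{5} + \frac{31}{9} e_{6} + \frac{10}{27} e_{1} e_{2} e_{6} + \frac{53}{6} e_{1} e_{3} e_{6} - \frac{143}{18} e_{1} e_{4} e_{6} - \frac{26}{9} e_{1} e_{5} e_{6} + \frac{118}{9} e_{2} e_{3} e_{6} - \frac{106}{9} e_{2} e_{4} e_{6} - \frac{112}{27} e_{2} e_{5} e_{6} + \frac{1}{3} e_{3} e_{4} e_{6} + \frac{10}{3} e_{3} e_{5} e_{6} - \frac{26}{9} e_{4} e_{5} e_{6}
Summing the partial products and collecting blades:
Answer: -\frac{1009}{144} e_{1} - \frac{196}{9} e_{2} + \frac{43}{15} e_{3} - \frac{1}{5} e_{4} - \frac{1231}{360} e_{5} + \frac{217}{360} e_{6} + \frac{2123}{72} e_{1} e_{2} e_{3} - \frac{631}{24} e_{1} e_{2} e_{4} - \frac{367}{36} e_{1} e_{2} e_{5} + \frac{2227}{108} e_{1} e_{2} e_{6} + \frac{1301}{240} e_{1} e_{3} e_{4} - \frac{631}{48} e_{1} e_{3} e_{5} + \frac{211}{40} e_{1} e_{3} e_{6} + \frac{3263}{240} e_{1} e_{4} e_{5} - \frac{1529}{180} e_{1} e_{4} e_{6} + \frac{2653}{360} e_{1} e_{5} e_{6} + \frac{104}{15} e_{2} e_{3} e_{4} - \frac{1103}{36} e_{2} e_{3} e_{5} + \frac{4013}{180} e_{2} e_{3} e_{6} + \frac{1783}{60} e_{2} e_{4} e_{5} - \frac{4451}{180} e_{2} e_{4} e_{6} + \frac{1852}{135} e_{2} e_{5} e_{6} - \frac{61}{24} e_{3} e_{4} e_{5} + \frac{343}{120} e_{3} e_{4} e_{6} - \frac{107}{24} e_{3} e_{5} e_{6} + \frac{1147}{360} e_{4} e_{5} e_{6}


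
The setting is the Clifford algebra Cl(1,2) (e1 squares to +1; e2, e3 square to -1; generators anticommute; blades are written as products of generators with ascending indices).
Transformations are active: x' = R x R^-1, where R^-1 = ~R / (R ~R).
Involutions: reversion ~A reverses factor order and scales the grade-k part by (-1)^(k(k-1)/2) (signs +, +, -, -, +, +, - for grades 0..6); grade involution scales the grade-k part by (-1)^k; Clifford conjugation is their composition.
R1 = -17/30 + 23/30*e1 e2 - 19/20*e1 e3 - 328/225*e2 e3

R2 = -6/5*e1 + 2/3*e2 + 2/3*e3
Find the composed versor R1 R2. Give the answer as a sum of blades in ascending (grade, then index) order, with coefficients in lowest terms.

Distribute over the terms of R2 (each basis-blade product reordered to ascending indices, repeated generators contracted through their squares):
R1 (-6/5*e1) = 17/25*e1 + 23/25*e2 - 57/50*e3 + 656/375*e1 e2 e3
R1 (2/3*e2) = -23/45*e1 - 17/45*e2 - 656/675*e3 + 19/30*e1 e2 e3
R1 (2/3*e3) = 19/30*e1 + 656/675*e2 - 17/45*e3 + 23/45*e1 e2 e3
Summing the partial products and collecting blades:
Answer: 361/450*e1 + 1022/675*e2 - 3361/1350*e3 + 6511/2250*e1 e2 e3


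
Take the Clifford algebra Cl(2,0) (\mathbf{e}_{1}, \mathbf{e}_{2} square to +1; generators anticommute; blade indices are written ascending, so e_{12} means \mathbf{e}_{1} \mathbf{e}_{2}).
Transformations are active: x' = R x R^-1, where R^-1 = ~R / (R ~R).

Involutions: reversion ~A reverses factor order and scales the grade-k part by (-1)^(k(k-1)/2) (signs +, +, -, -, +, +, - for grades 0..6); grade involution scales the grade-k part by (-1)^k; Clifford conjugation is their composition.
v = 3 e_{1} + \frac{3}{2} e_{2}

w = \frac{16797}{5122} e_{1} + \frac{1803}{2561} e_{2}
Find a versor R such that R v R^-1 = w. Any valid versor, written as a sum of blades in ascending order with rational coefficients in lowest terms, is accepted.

Why this works: both vectors square to \frac{45}{4}, so q(v) = q(w) and R = v + w = \frac{32163}{5122} e_{1} + \frac{11289}{5122} e_{2} carries v to w — its own direction survives, the complement (v - w)/2 flips.
Answer: \frac{32163}{5122} e_{1} + \frac{11289}{5122} e_{2}


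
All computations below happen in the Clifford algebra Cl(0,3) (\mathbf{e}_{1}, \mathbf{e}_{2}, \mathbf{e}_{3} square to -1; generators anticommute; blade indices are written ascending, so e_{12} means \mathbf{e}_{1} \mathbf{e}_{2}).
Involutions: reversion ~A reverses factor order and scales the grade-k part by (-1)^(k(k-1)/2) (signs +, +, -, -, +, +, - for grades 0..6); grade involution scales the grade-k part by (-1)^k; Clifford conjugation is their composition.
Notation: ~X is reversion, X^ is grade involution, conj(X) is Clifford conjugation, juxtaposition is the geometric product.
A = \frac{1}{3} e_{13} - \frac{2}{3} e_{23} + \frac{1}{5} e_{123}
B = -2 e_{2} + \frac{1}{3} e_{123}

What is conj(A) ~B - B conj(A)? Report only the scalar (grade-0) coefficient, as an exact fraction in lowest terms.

first term: -\frac{1}{15} + \frac{2}{9} e_{1} + \frac{1}{9} e_{2} - \frac{4}{3} e_{3} - \frac{2}{5} e_{13} - \frac{2}{3} e_{123}
second term: \frac{1}{15} - \frac{2}{9} e_{1} - \frac{1}{9} e_{2} + \frac{4}{3} e_{3} - \frac{2}{5} e_{13} - \frac{2}{3} e_{123}
Answer: -\frac{2}{15}


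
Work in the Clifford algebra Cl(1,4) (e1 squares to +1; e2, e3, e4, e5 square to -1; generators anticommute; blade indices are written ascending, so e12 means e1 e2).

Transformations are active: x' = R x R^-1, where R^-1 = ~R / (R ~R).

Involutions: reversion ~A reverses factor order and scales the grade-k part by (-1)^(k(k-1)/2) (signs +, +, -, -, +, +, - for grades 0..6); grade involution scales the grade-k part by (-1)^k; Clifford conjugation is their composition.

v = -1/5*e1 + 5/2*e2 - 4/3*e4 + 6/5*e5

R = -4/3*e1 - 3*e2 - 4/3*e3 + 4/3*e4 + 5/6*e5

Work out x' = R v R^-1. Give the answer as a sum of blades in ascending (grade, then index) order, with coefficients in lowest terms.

~R = -4/3*e1 - 3*e2 - 4/3*e3 + 4/3*e4 + 5/6*e5, and R ~R = -413/36, so R^-1 = ~R / (-413/36).
R v = 769/90 - 59/15*e12 - 4/15*e13 + 92/45*e14 - 43/30*e15 + 10/3*e23 + 2/3*e24 - 341/60*e25 + 16/9*e34 - 8/5*e35 + 122/45*e45
Answer: 13543/6195*e1 + 8131/4130*e2 + 12304/6195*e3 - 1348/2065*e4 - 15124/6195*e5


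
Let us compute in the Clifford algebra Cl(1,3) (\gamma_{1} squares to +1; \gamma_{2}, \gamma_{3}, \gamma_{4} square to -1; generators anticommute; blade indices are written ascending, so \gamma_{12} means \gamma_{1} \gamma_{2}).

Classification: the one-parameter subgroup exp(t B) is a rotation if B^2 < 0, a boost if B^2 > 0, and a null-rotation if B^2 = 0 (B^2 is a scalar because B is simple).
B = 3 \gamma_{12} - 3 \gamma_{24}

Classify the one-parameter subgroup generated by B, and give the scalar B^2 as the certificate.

B^2 term by term: the squares give (3)^2*(\gamma_{12})^2 + (-3)^2*(\gamma_{24})^2 = 9*(+1) + 9*(-1) = 0 (each basis 2-blade squares to minus the product of its generators' squares); cross terms between blades sharing an index anticommute and cancel. So B^2 = 0.
Answer: null-rotation, certificate B^2 = 0. Note: conjugating B changes its blade decomposition but never the scalar B^2 = 0, whose sign settles the classification.


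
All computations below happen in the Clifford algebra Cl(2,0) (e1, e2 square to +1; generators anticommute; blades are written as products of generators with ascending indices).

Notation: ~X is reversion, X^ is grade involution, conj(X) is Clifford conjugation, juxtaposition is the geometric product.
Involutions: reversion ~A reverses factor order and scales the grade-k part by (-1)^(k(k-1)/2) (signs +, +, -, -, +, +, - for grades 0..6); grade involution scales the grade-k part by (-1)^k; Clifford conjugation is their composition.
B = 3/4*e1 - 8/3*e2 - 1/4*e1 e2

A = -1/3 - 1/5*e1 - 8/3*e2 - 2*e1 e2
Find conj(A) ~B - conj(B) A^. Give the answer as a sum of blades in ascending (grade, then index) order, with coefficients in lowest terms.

first term: -1343/180 - 25/4*e1 - 101/180*e2 - 157/60*e1 e2
second term: 1343/180 + 25/4*e1 + 101/180*e2 - 157/60*e1 e2
Answer: -1343/90 - 25/2*e1 - 101/90*e2


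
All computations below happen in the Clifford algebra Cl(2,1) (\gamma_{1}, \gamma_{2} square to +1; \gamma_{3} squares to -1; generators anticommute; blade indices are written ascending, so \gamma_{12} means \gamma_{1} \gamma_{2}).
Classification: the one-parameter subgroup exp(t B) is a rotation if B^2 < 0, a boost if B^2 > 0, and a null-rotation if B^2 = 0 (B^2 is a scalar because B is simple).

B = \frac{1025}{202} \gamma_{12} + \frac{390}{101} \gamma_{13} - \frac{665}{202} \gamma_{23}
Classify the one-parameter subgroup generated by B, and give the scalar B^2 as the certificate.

B^2 term by term: the squares give (\frac{1025}{202})^2*(\gamma_{12})^2 + (\frac{390}{101})^2*(\gamma_{13})^2 + (-\frac{665}{202})^2*(\gamma_{23})^2 = \frac{1050625}{40804}*(-1) + \frac{152100}{10201}*(+1) + \frac{442225}{40804}*(+1) = 0 (each basis 2-blade squares to minus the product of its generators' squares); cross terms between blades sharing an index anticommute and cancel. So B^2 = 0.
Answer: null-rotation, certificate B^2 = 0. Check the certificate: B^2 = 0, and that sign is decisive whatever form B takes.


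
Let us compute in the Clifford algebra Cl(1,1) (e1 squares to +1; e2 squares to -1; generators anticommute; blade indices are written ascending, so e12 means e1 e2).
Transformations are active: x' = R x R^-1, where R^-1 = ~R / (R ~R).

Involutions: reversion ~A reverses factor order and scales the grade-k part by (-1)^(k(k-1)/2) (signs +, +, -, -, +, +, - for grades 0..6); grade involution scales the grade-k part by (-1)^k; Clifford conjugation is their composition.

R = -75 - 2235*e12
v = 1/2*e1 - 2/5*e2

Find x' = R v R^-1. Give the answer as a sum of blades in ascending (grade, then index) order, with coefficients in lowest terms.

~R = -75 + 2235*e12, and R ~R = -4989600, so R^-1 = ~R / (-4989600).
R v = -1863/2*e1 + 2295/2*e2
Answer: -1301/2464*e1 + 5353/12320*e2


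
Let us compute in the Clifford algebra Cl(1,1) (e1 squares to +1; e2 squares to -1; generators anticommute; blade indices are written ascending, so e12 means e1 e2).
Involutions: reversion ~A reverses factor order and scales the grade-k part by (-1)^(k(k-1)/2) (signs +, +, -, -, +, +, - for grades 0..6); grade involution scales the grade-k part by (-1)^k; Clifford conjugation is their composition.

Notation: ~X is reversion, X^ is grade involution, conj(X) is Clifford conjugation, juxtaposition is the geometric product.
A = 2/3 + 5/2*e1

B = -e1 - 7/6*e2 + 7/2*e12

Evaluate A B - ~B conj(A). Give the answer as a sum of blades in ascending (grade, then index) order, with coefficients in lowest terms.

first term: -5/2 - 2/3*e1 + 287/36*e2 - 7/12*e12
second term: 5/2 - 2/3*e1 - 343/36*e2 - 21/4*e12
Answer: -5 + 35/2*e2 + 14/3*e12


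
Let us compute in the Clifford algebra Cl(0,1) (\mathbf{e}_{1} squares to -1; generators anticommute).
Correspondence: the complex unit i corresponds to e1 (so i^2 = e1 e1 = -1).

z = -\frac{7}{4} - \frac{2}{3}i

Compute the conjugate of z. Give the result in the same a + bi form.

In blades: z = -\frac{7}{4} - \frac{2}{3} e_{1}.
Conjugation here is Clifford conjugation: the scalar is fixed and the grade-1 and grade-2 blades all flip sign, giving -\frac{7}{4} + \frac{2}{3} e_{1}; translating back:
Answer: -\frac{7}{4} + \frac{2}{3}i


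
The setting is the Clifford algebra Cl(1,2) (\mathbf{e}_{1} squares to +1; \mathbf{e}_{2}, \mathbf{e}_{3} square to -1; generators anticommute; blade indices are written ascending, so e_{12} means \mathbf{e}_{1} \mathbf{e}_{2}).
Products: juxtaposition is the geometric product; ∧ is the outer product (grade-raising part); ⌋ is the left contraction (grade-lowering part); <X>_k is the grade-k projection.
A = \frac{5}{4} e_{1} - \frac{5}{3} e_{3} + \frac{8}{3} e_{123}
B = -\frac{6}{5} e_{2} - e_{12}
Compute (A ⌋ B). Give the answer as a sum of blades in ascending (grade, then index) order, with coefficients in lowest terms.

step 1: -\frac{5}{4} e_{2}
Answer: -\frac{5}{4} e_{2}


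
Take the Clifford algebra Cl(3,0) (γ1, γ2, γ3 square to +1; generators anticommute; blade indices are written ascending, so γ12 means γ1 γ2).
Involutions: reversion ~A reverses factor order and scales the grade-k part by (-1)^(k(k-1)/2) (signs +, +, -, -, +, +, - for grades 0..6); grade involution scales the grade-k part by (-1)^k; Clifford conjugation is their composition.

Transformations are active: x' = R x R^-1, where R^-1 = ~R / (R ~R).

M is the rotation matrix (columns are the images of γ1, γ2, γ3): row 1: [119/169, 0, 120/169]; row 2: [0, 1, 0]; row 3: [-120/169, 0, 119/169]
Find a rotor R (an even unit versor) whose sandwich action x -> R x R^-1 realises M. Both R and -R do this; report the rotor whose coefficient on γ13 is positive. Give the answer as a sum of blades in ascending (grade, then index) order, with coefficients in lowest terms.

Method: write R = a + b12*γ12 + b13*γ13 + b23*γ23 with a^2 + b12^2 + b13^2 + b23^2 = 1 (so R^-1 = ~R). Expanding the columns R e_j ~R gives tr M = 4a^2 - 1 and, from the antisymmetric part, M21 - M12 = -4a*b12, M13 - M31 = 4a*b13, M32 - M23 = -4a*b23.
Here tr M = 407/169, so a^2 = (1 + tr M)/4 = 144/169 and a = ±12/13. Taking a = 12/13: M21 - M12 = 0, M13 - M31 = 240/169, M32 - M23 = 0, giving b12 = 0, b13 = 5/13, b23 = 0, i.e. R = 12/13 + 5/13*γ13.
Its γ13 coefficient is already positive.
Answer: 12/13 + 5/13*γ13. Sheet selection: the two-to-one cover makes ±R indistinguishable at the matrix level (trace 407/169), so uniqueness comes from the required sign on γ13.


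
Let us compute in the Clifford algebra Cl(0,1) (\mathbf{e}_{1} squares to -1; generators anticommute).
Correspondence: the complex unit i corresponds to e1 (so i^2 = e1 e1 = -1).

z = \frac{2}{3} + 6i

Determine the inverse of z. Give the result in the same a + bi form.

In blades: z = \frac{2}{3} + 6 e_{1}.
With qbar = \frac{2}{3} - 6 e_{1} (scalar fixed, mapped units negated), z qbar = \frac{328}{9} (the sum of squared coefficients), so z^-1 = qbar / (\frac{328}{9}) = \frac{3}{164} - \frac{27}{164} e_{1}; translating back:
Answer: \frac{3}{164} - \frac{27}{164}i


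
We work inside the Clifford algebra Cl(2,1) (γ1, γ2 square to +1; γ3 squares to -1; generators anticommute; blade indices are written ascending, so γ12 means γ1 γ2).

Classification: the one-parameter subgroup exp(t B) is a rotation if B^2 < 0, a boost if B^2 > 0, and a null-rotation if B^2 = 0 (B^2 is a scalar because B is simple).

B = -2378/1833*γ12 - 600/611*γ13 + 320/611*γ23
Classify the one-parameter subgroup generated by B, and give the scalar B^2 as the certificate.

B^2 term by term: the squares give (-2378/1833)^2*(γ12)^2 + (-600/611)^2*(γ13)^2 + (320/611)^2*(γ23)^2 = 5654884/3359889*(-1) + 360000/373321*(+1) + 102400/373321*(+1) = -4/9 (each basis 2-blade squares to minus the product of its generators' squares); cross terms between blades sharing an index anticommute and cancel. So B^2 = -4/9.
Answer: rotation, certificate B^2 = -4/9. Key observation: B^2 = -4/9 is a conjugation invariant, so its sign decides the class regardless of the surface form of B.
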